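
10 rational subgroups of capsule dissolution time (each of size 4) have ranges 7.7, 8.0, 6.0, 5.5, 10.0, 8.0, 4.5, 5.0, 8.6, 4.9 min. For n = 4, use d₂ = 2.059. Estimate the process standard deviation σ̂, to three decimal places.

R̄ = (7.7 + 8.0 + 6.0 + 5.5 + 10.0 + 8.0 + 4.5 + 5.0 + 8.6 + 4.9) / 10 = 6.8200
σ̂ = R̄ / d₂ = 6.8200 / 2.059 = 3.3123

3.312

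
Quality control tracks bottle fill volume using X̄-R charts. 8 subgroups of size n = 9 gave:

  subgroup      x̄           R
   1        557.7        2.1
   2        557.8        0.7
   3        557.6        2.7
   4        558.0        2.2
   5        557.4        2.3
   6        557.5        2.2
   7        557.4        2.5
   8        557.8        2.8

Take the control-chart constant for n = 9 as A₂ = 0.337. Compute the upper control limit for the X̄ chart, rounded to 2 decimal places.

558.39

X̄̄ = (557.7 + 557.8 + 557.6 + 558.0 + 557.4 + 557.5 + 557.4 + 557.8) / 8 = 4461.2000 / 8 = 557.6500
R̄ = (2.1 + 0.7 + 2.7 + 2.2 + 2.3 + 2.2 + 2.5 + 2.8) / 8 = 17.5000 / 8 = 2.1875
UCL = X̄̄ + A₂·R̄ = 557.6500 + 0.337 × 2.1875 = 558.3872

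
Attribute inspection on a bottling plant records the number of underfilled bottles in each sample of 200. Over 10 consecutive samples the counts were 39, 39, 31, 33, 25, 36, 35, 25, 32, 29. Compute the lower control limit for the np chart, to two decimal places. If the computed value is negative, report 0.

p̄ = Σdᵢ / (k·n) = 324 / (10 × 200) = 0.16200
LCL = np̄ − 3·√(np̄(1−p̄)) = 32.4000 − 3 × 5.2107 = 16.7680

16.77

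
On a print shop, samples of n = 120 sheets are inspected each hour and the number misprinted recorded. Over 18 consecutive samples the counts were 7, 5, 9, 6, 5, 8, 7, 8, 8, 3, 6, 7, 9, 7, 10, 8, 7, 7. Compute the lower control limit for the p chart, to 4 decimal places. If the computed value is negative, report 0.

0.0000

p̄ = Σdᵢ / (k·n) = 127 / (18 × 120) = 0.05880
LCL = p̄ − 3·√(p̄(1−p̄)/n) = 0.05880 − 3 × 0.02147 = -0.00563 → 0 (negative, so LCL = 0)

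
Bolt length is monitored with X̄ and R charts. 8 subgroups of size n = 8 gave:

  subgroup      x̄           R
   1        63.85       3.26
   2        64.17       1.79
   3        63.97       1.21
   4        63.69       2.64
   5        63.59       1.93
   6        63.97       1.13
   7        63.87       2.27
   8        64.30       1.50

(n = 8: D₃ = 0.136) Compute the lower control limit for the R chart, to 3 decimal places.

0.267

R̄ = (3.26 + 1.79 + 1.21 + 2.64 + 1.93 + 1.13 + 2.27 + 1.50) / 8 = 15.7300 / 8 = 1.9663
LCL_R = D₃·R̄ = 0.136 × 1.9663 = 0.2674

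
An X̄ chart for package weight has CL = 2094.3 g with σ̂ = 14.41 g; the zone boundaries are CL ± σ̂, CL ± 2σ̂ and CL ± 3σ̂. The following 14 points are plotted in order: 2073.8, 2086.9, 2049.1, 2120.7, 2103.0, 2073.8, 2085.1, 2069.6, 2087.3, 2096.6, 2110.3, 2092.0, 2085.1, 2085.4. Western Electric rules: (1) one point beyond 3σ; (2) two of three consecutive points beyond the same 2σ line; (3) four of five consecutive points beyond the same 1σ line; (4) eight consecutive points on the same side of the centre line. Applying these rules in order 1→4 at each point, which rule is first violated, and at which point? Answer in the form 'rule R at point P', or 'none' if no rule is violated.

Zone of each point (C = within 1σ̂, B = 1σ̂–2σ̂, A = 2σ̂–3σ̂, * = beyond 3σ̂; sign = side of CL): 1:-B, 2:-C, 3:-*, 4:+B, 5:+C, 6:-B, 7:-C, 8:-B, 9:-C, 10:+C, 11:+B, 12:-C, 13:-C, 14:-C
Rule 1 (one point beyond the 3σ limits) is satisfied at point 3.

rule 1 at point 3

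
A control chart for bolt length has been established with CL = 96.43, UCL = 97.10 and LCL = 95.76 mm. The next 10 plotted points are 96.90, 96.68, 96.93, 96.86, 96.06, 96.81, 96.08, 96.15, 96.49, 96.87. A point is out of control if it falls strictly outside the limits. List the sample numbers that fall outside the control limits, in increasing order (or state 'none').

none

All 10 points lie within [95.76, 97.10].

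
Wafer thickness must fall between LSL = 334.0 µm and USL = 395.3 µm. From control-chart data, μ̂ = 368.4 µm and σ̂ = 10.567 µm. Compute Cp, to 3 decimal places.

Cp = (USL − LSL) / (6σ̂) = (395.3 − 334.0) / (6 × 10.567) = 61.3000 / 63.4020 = 0.9668

0.967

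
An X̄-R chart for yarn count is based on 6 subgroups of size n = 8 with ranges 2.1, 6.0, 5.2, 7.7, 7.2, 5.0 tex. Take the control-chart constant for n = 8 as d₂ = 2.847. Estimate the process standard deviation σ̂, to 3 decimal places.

R̄ = (2.1 + 6.0 + 5.2 + 7.7 + 7.2 + 5.0) / 6 = 5.5333
σ̂ = R̄ / d₂ = 5.5333 / 2.847 = 1.9436

1.944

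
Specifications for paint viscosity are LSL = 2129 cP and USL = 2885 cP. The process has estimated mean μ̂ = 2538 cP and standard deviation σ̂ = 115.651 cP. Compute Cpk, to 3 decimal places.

Cpu = (USL − μ̂) / (3σ̂) = (2885 − 2538) / (3 × 115.651) = 1.0001; Cpl = (μ̂ − LSL) / (3σ̂) = (2538 − 2129) / (3 × 115.651) = 1.1788; Cpk = min(Cpu, Cpl) = 1.0001

1.000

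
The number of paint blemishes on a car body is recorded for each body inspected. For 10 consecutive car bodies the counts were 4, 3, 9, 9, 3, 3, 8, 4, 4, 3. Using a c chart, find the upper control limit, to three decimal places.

c̄ = (4 + 3 + 9 + 9 + 3 + 3 + 8 + 4 + 4 + 3) / 10 = 50 / 10 = 5.0000
UCL = c̄ + 3√c̄ = 5.0000 + 3 × √5.0000 = 5.0000 + 3 × 2.2361 = 11.7082

11.708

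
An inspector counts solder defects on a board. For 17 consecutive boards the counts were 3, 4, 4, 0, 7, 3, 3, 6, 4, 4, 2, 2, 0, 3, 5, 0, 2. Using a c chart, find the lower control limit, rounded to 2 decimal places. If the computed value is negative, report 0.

c̄ = (3 + 4 + 4 + 0 + 7 + 3 + 3 + 6 + 4 + 4 + 2 + 2 + 0 + 3 + 5 + 0 + 2) / 17 = 52 / 17 = 3.0588
LCL = c̄ − 3√c̄ = 3.0588 − 3 × 1.7489 = -2.1880 → 0 (cannot be negative)

0.00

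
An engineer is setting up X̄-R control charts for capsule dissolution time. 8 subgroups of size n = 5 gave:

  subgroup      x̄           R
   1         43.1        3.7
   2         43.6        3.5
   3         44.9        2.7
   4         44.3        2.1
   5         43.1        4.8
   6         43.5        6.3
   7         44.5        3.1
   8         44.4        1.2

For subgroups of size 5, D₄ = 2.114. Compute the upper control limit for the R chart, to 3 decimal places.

R̄ = (3.7 + 3.5 + 2.7 + 2.1 + 4.8 + 6.3 + 3.1 + 1.2) / 8 = 27.4000 / 8 = 3.4250
UCL_R = D₄·R̄ = 2.114 × 3.4250 = 7.2404

7.240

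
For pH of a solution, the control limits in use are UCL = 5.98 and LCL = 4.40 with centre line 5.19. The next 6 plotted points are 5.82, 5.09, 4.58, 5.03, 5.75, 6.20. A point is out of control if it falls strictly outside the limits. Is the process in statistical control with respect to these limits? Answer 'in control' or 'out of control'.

out of control

Compare each point to [4.40, 5.98]: sample 6 = 6.20 > UCL.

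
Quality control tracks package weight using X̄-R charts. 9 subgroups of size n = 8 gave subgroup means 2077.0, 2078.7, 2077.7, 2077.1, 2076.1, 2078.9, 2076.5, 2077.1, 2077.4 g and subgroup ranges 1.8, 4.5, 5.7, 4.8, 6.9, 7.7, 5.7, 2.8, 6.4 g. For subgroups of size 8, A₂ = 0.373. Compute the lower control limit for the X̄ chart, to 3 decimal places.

2075.470

X̄̄ = (2077.0 + 2078.7 + 2077.7 + 2077.1 + 2076.1 + 2078.9 + 2076.5 + 2077.1 + 2077.4) / 9 = 18696.5000 / 9 = 2077.3889
R̄ = (1.8 + 4.5 + 5.7 + 4.8 + 6.9 + 7.7 + 5.7 + 2.8 + 6.4) / 9 = 46.3000 / 9 = 5.1444
LCL = X̄̄ − A₂·R̄ = 2077.3889 − 0.373 × 5.1444 = 2075.4700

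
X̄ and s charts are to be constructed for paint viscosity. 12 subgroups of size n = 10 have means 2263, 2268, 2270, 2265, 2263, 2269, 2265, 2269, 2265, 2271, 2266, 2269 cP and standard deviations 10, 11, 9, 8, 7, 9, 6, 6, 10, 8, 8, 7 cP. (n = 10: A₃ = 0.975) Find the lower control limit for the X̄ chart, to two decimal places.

2258.87

X̄̄ = (2263 + 2268 + 2270 + 2265 + 2263 + 2269 + 2265 + 2269 + 2265 + 2271 + 2266 + 2269) / 12 = 2266.9167
s̄ = (10 + 11 + 9 + 8 + 7 + 9 + 6 + 6 + 10 + 8 + 8 + 7) / 12 = 8.2500
LCL = X̄̄ − A₃·s̄ = 2266.9167 − 0.975 × 8.2500 = 2258.8729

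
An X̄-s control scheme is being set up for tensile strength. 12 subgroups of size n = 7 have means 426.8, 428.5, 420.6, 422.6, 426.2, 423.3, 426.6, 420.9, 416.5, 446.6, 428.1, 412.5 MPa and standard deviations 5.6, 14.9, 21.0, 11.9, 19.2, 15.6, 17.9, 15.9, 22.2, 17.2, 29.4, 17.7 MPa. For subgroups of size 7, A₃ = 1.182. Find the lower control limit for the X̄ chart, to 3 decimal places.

404.396

X̄̄ = (426.8 + 428.5 + 420.6 + 422.6 + 426.2 + 423.3 + 426.6 + 420.9 + 416.5 + 446.6 + 428.1 + 412.5) / 12 = 424.9333
s̄ = (5.6 + 14.9 + 21.0 + 11.9 + 19.2 + 15.6 + 17.9 + 15.9 + 22.2 + 17.2 + 29.4 + 17.7) / 12 = 17.3750
LCL = X̄̄ − A₃·s̄ = 424.9333 − 1.182 × 17.3750 = 404.3961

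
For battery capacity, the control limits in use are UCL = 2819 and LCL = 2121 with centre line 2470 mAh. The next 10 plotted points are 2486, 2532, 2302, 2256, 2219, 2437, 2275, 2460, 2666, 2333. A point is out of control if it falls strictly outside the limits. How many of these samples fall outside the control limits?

All 10 points lie within [2121, 2819].

0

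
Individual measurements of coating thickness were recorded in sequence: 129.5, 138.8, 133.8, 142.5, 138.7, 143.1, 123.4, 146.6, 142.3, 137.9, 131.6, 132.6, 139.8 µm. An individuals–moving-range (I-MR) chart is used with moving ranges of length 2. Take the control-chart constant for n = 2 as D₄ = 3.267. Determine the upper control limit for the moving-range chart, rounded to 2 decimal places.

26.49

Moving ranges: 9.3, 5.0, 8.7, 3.8, 4.4, 19.7, 23.2, 4.3, 4.4, 6.3, 1.0, 7.2; M̄R̄ = 97.3000 / 12 = 8.1083
UCL_MR = D₄·M̄R̄ = 3.267 × 8.1083 = 26.4899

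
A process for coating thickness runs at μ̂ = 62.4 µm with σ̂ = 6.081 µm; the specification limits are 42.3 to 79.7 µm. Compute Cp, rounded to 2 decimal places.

1.03

Cp = (USL − LSL) / (6σ̂) = (79.7 − 42.3) / (6 × 6.081) = 37.4000 / 36.4860 = 1.0251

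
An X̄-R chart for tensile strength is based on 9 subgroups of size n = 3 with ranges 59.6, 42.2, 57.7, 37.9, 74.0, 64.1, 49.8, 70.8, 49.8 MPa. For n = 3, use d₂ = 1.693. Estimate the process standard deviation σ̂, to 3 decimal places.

R̄ = (59.6 + 42.2 + 57.7 + 37.9 + 74.0 + 64.1 + 49.8 + 70.8 + 49.8) / 9 = 56.2111
σ̂ = R̄ / d₂ = 56.2111 / 1.693 = 33.2021

33.202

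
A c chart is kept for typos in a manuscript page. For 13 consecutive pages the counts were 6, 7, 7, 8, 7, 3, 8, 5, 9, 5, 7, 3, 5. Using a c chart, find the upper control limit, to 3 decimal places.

13.596

c̄ = (6 + 7 + 7 + 8 + 7 + 3 + 8 + 5 + 9 + 5 + 7 + 3 + 5) / 13 = 80 / 13 = 6.1538
UCL = c̄ + 3√c̄ = 6.1538 + 3 × √6.1538 = 6.1538 + 3 × 2.4807 = 13.5959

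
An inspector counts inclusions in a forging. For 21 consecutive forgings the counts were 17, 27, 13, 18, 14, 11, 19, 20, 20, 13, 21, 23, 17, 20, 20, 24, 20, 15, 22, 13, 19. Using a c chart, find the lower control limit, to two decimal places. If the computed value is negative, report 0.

5.52

c̄ = (17 + 27 + 13 + 18 + 14 + 11 + 19 + 20 + 20 + 13 + 21 + 23 + 17 + 20 + 20 + 24 + 20 + 15 + 22 + 13 + 19) / 21 = 386 / 21 = 18.3810
LCL = c̄ − 3√c̄ = 18.3810 − 3 × 4.2873 = 5.5190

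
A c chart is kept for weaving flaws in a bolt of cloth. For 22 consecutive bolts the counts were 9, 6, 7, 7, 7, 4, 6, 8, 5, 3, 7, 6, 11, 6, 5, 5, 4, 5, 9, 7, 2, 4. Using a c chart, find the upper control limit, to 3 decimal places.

c̄ = (9 + 6 + 7 + 7 + 7 + 4 + 6 + 8 + 5 + 3 + 7 + 6 + 11 + 6 + 5 + 5 + 4 + 5 + 9 + 7 + 2 + 4) / 22 = 133 / 22 = 6.0455
UCL = c̄ + 3√c̄ = 6.0455 + 3 × √6.0455 = 6.0455 + 3 × 2.4588 = 13.4217

13.422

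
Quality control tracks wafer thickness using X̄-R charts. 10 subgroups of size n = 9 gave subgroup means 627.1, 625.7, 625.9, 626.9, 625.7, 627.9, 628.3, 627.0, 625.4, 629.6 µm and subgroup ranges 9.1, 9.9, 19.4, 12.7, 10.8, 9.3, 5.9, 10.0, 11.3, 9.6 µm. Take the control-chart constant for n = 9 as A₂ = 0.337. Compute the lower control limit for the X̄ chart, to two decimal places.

623.31

X̄̄ = (627.1 + 625.7 + 625.9 + 626.9 + 625.7 + 627.9 + 628.3 + 627.0 + 625.4 + 629.6) / 10 = 6269.5000 / 10 = 626.9500
R̄ = (9.1 + 9.9 + 19.4 + 12.7 + 10.8 + 9.3 + 5.9 + 10.0 + 11.3 + 9.6) / 10 = 108.0000 / 10 = 10.8000
LCL = X̄̄ − A₂·R̄ = 626.9500 − 0.337 × 10.8000 = 623.3104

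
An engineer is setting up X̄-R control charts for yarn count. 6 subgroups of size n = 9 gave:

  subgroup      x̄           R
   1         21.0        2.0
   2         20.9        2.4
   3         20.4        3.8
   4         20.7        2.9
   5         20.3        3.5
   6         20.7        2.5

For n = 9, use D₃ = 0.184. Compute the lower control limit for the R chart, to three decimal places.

0.524

R̄ = (2.0 + 2.4 + 3.8 + 2.9 + 3.5 + 2.5) / 6 = 17.1000 / 6 = 2.8500
LCL_R = D₃·R̄ = 0.184 × 2.8500 = 0.5244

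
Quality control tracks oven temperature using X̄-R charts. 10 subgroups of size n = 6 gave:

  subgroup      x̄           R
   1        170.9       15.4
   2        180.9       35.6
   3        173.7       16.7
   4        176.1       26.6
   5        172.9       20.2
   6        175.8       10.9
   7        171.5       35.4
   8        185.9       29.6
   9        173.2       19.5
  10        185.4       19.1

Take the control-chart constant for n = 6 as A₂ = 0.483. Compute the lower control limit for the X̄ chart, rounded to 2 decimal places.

165.57

X̄̄ = (170.9 + 180.9 + 173.7 + 176.1 + 172.9 + 175.8 + 171.5 + 185.9 + 173.2 + 185.4) / 10 = 1766.3000 / 10 = 176.6300
R̄ = (15.4 + 35.6 + 16.7 + 26.6 + 20.2 + 10.9 + 35.4 + 29.6 + 19.5 + 19.1) / 10 = 229.0000 / 10 = 22.9000
LCL = X̄̄ − A₂·R̄ = 176.6300 − 0.483 × 22.9000 = 165.5693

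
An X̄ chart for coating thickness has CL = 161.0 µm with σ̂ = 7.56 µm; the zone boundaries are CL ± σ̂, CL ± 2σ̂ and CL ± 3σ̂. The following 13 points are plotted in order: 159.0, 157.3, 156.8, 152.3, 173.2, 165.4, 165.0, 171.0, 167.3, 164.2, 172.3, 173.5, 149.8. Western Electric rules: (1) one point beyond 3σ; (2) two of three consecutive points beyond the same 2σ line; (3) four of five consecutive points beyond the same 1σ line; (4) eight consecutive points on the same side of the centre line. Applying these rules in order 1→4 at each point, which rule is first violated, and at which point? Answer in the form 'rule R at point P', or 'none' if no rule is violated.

rule 4 at point 12

Zone of each point (C = within 1σ̂, B = 1σ̂–2σ̂, A = 2σ̂–3σ̂, * = beyond 3σ̂; sign = side of CL): 1:-C, 2:-C, 3:-C, 4:-B, 5:+B, 6:+C, 7:+C, 8:+B, 9:+C, 10:+C, 11:+B, 12:+B, 13:-B
Rule 4 (eight consecutive points on the same side of the centre line) is satisfied at point 12.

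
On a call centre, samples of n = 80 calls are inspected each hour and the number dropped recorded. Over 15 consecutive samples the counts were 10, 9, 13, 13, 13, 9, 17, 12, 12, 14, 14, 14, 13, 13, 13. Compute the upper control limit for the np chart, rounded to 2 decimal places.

22.37

p̄ = Σdᵢ / (k·n) = 189 / (15 × 80) = 0.15750
UCL = np̄ + 3·√(np̄(1−p̄)) = 12.6000 + 3 × √(12.6000×0.84250) = 12.6000 + 3 × 3.2581 = 22.3744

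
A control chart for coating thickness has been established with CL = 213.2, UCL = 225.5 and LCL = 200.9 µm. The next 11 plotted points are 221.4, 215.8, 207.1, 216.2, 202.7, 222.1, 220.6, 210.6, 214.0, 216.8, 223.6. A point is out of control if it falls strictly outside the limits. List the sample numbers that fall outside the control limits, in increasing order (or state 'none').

none

All 11 points lie within [200.9, 225.5].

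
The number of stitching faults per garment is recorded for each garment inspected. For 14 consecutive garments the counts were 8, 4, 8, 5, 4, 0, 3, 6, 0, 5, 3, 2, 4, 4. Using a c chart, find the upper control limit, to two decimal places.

10.00

c̄ = (8 + 4 + 8 + 5 + 4 + 0 + 3 + 6 + 0 + 5 + 3 + 2 + 4 + 4) / 14 = 56 / 14 = 4.0000
UCL = c̄ + 3√c̄ = 4.0000 + 3 × √4.0000 = 4.0000 + 3 × 2.0000 = 10.0000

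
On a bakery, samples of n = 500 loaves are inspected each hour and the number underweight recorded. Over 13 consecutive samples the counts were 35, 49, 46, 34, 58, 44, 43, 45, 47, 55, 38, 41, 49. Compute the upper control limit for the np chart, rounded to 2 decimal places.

64.11

p̄ = Σdᵢ / (k·n) = 584 / (13 × 500) = 0.08985
UCL = np̄ + 3·√(np̄(1−p̄)) = 44.9231 + 3 × √(44.9231×0.91015) = 44.9231 + 3 × 6.3943 = 64.1059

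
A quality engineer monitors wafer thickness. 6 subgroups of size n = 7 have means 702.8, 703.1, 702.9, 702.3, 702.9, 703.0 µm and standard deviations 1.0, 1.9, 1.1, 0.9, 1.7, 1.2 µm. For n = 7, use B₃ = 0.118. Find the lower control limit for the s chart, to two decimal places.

0.15

s̄ = (1.0 + 1.9 + 1.1 + 0.9 + 1.7 + 1.2) / 6 = 1.3000
LCL_s = B₃·s̄ = 0.118 × 1.3000 = 0.1534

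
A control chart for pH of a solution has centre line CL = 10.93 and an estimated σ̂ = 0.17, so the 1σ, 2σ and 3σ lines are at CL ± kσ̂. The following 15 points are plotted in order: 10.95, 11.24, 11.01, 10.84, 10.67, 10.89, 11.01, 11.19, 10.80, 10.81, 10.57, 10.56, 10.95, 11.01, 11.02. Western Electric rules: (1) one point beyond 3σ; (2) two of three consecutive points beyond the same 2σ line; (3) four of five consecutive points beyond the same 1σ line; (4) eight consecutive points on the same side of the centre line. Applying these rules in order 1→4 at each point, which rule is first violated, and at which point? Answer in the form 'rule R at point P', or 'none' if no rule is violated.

Zone of each point (C = within 1σ̂, B = 1σ̂–2σ̂, A = 2σ̂–3σ̂, * = beyond 3σ̂; sign = side of CL): 1:+C, 2:+B, 3:+C, 4:-C, 5:-B, 6:-C, 7:+C, 8:+B, 9:-C, 10:-C, 11:-A, 12:-A, 13:+C, 14:+C, 15:+C
Rule 2 (two of three consecutive points beyond the same 2σ limit) is satisfied at point 12.

rule 2 at point 12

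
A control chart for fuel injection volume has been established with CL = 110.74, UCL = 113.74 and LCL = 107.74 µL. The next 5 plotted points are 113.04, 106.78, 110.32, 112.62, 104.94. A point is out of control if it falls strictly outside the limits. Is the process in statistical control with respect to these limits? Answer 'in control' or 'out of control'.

out of control

Compare each point to [107.74, 113.74]: sample 2 = 106.78 < LCL; sample 5 = 104.94 < LCL.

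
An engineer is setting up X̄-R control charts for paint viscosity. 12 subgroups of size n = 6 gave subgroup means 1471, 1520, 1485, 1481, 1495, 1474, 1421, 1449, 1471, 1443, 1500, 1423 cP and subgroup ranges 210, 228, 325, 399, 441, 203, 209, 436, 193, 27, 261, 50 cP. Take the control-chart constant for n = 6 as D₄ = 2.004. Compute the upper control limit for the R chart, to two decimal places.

497.99

R̄ = (210 + 228 + 325 + 399 + 441 + 203 + 209 + 436 + 193 + 27 + 261 + 50) / 12 = 2982.0000 / 12 = 248.5000
UCL_R = D₄·R̄ = 2.004 × 248.5000 = 497.9940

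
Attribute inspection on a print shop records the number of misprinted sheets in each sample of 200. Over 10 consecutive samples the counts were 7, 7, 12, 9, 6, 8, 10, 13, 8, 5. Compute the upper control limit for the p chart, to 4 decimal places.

p̄ = Σdᵢ / (k·n) = 85 / (10 × 200) = 0.04250
UCL = p̄ + 3·√(p̄(1−p̄)/n) = 0.04250 + 3 × √(0.04250×0.95750/200) = 0.04250 + 3 × 0.01426 = 0.08529

0.0853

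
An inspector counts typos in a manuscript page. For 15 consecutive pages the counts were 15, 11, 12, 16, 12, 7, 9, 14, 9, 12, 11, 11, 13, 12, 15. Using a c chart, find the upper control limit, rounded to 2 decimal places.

22.30

c̄ = (15 + 11 + 12 + 16 + 12 + 7 + 9 + 14 + 9 + 12 + 11 + 11 + 13 + 12 + 15) / 15 = 179 / 15 = 11.9333
UCL = c̄ + 3√c̄ = 11.9333 + 3 × √11.9333 = 11.9333 + 3 × 3.4545 = 22.2967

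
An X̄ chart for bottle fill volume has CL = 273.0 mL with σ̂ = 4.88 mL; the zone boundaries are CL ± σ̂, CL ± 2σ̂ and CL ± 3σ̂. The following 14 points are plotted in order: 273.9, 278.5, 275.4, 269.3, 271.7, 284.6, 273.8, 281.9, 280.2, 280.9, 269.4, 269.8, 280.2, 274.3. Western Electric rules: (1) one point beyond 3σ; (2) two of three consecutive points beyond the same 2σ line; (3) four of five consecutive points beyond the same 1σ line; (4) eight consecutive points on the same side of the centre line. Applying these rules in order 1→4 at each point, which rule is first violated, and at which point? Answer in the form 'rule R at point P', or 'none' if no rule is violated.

Zone of each point (C = within 1σ̂, B = 1σ̂–2σ̂, A = 2σ̂–3σ̂, * = beyond 3σ̂; sign = side of CL): 1:+C, 2:+B, 3:+C, 4:-C, 5:-C, 6:+A, 7:+C, 8:+B, 9:+B, 10:+B, 11:-C, 12:-C, 13:+B, 14:+C
Rule 3 (four of five consecutive points beyond the same 1σ limit) is satisfied at point 10.

rule 3 at point 10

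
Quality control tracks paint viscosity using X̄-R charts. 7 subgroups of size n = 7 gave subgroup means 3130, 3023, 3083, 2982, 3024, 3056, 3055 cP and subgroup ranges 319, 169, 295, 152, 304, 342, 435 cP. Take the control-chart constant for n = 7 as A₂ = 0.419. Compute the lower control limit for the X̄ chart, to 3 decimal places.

2929.757

X̄̄ = (3130 + 3023 + 3083 + 2982 + 3024 + 3056 + 3055) / 7 = 21353.0000 / 7 = 3050.4286
R̄ = (319 + 169 + 295 + 152 + 304 + 342 + 435) / 7 = 2016.0000 / 7 = 288.0000
LCL = X̄̄ − A₂·R̄ = 3050.4286 − 0.419 × 288.0000 = 2929.7566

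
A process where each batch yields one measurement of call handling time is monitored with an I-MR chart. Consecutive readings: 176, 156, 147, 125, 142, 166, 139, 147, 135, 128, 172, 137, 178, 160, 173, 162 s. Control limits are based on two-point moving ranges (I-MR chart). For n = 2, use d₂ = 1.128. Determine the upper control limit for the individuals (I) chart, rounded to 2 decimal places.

X̄ = (176 + 156 + 147 + 125 + 142 + 166 + 139 + 147 + 135 + 128 + 172 + 137 + 178 + 160 + 173 + 162) / 16 = 152.6875
Moving ranges: 20, 9, 22, 17, 24, 27, 8, 12, 7, 44, 35, 41, 18, 13, 11; M̄R̄ = 308.0000 / 15 = 20.5333
UCL = X̄ + 3·M̄R̄/d₂ = 152.6875 + 3 × 20.5333 / 1.128 = 207.2974

207.30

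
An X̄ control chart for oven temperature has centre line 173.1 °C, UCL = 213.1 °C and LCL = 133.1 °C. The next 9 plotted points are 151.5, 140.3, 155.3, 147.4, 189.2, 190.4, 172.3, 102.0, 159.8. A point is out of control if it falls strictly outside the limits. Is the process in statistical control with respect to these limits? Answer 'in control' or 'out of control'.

Compare each point to [133.1, 213.1]: sample 8 = 102.0 < LCL.

out of control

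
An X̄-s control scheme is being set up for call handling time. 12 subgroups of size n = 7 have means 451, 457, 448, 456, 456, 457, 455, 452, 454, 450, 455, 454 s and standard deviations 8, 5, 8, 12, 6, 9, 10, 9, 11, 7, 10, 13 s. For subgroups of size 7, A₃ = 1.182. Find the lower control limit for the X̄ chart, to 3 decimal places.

443.112

X̄̄ = (451 + 457 + 448 + 456 + 456 + 457 + 455 + 452 + 454 + 450 + 455 + 454) / 12 = 453.7500
s̄ = (8 + 5 + 8 + 12 + 6 + 9 + 10 + 9 + 11 + 7 + 10 + 13) / 12 = 9.0000
LCL = X̄̄ − A₃·s̄ = 453.7500 − 1.182 × 9.0000 = 443.1120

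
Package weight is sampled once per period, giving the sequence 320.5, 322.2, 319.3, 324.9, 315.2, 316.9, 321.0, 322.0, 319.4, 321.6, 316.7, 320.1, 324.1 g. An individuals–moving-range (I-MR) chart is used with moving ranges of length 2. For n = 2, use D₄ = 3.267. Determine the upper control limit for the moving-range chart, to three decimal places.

Moving ranges: 1.7, 2.9, 5.6, 9.7, 1.7, 4.1, 1.0, 2.6, 2.2, 4.9, 3.4, 4.0; M̄R̄ = 43.8000 / 12 = 3.6500
UCL_MR = D₄·M̄R̄ = 3.267 × 3.6500 = 11.9245

11.925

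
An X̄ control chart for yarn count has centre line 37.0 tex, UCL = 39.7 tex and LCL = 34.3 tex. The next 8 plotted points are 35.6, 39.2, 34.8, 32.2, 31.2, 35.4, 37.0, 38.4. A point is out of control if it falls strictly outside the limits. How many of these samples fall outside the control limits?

Compare each point to [34.3, 39.7]: sample 4 = 32.2 < LCL; sample 5 = 31.2 < LCL.

2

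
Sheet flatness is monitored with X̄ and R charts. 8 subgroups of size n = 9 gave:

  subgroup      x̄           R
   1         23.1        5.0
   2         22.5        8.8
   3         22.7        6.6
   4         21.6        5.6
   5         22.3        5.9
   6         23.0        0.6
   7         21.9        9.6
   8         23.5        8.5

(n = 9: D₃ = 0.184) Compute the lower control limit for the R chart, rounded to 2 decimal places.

1.16

R̄ = (5.0 + 8.8 + 6.6 + 5.6 + 5.9 + 0.6 + 9.6 + 8.5) / 8 = 50.6000 / 8 = 6.3250
LCL_R = D₃·R̄ = 0.184 × 6.3250 = 1.1638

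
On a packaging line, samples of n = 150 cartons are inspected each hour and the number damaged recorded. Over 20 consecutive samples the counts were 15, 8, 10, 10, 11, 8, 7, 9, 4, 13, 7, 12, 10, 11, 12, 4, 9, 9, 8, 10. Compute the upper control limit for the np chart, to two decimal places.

p̄ = Σdᵢ / (k·n) = 187 / (20 × 150) = 0.06233
UCL = np̄ + 3·√(np̄(1−p̄)) = 9.3500 + 3 × √(9.3500×0.93767) = 9.3500 + 3 × 2.9609 = 18.2328

18.23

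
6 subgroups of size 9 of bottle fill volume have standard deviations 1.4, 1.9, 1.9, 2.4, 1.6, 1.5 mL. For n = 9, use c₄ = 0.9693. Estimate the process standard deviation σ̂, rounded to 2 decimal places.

1.84

s̄ = (1.4 + 1.9 + 1.9 + 2.4 + 1.6 + 1.5) / 6 = 1.7833
σ̂ = s̄ / c₄ = 1.7833 / 0.9693 = 1.8398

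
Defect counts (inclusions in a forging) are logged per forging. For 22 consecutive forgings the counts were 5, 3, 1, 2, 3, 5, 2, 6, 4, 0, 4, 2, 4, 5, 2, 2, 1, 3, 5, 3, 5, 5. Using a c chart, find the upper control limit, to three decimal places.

8.700

c̄ = (5 + 3 + 1 + 2 + 3 + 5 + 2 + 6 + 4 + 0 + 4 + 2 + 4 + 5 + 2 + 2 + 1 + 3 + 5 + 3 + 5 + 5) / 22 = 72 / 22 = 3.2727
UCL = c̄ + 3√c̄ = 3.2727 + 3 × √3.2727 = 3.2727 + 3 × 1.8091 = 8.6999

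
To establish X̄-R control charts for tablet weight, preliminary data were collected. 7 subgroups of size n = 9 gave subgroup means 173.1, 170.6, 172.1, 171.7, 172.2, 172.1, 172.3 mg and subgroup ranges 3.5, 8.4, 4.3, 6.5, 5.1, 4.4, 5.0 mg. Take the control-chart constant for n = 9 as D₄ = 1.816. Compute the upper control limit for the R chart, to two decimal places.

R̄ = (3.5 + 8.4 + 4.3 + 6.5 + 5.1 + 4.4 + 5.0) / 7 = 37.2000 / 7 = 5.3143
UCL_R = D₄·R̄ = 1.816 × 5.3143 = 9.6507

9.65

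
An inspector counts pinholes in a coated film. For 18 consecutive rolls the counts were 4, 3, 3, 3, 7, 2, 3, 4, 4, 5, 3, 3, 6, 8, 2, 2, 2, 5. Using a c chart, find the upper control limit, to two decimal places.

c̄ = (4 + 3 + 3 + 3 + 7 + 2 + 3 + 4 + 4 + 5 + 3 + 3 + 6 + 8 + 2 + 2 + 2 + 5) / 18 = 69 / 18 = 3.8333
UCL = c̄ + 3√c̄ = 3.8333 + 3 × √3.8333 = 3.8333 + 3 × 1.9579 = 9.7070

9.71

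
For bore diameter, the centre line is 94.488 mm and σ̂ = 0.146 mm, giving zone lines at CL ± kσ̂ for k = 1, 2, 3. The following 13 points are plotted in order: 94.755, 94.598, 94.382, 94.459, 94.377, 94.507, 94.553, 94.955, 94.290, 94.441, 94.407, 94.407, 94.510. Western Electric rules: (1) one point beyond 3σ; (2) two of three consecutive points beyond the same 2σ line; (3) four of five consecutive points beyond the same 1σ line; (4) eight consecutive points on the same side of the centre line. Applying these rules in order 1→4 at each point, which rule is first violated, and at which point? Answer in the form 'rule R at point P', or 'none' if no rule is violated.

Zone of each point (C = within 1σ̂, B = 1σ̂–2σ̂, A = 2σ̂–3σ̂, * = beyond 3σ̂; sign = side of CL): 1:+B, 2:+C, 3:-C, 4:-C, 5:-C, 6:+C, 7:+C, 8:+*, 9:-B, 10:-C, 11:-C, 12:-C, 13:+C
Rule 1 (one point beyond the 3σ limits) is satisfied at point 8.

rule 1 at point 8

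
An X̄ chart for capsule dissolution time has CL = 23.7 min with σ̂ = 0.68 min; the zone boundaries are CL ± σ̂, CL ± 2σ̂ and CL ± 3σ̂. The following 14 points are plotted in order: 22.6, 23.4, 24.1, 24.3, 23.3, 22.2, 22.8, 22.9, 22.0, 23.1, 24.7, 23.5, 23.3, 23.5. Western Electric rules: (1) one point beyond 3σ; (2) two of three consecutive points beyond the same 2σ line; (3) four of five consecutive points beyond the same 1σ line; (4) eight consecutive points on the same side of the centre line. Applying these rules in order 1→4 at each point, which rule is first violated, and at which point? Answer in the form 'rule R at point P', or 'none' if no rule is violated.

rule 3 at point 9

Zone of each point (C = within 1σ̂, B = 1σ̂–2σ̂, A = 2σ̂–3σ̂, * = beyond 3σ̂; sign = side of CL): 1:-B, 2:-C, 3:+C, 4:+C, 5:-C, 6:-A, 7:-B, 8:-B, 9:-A, 10:-C, 11:+B, 12:-C, 13:-C, 14:-C
Rule 3 (four of five consecutive points beyond the same 1σ limit) is satisfied at point 9.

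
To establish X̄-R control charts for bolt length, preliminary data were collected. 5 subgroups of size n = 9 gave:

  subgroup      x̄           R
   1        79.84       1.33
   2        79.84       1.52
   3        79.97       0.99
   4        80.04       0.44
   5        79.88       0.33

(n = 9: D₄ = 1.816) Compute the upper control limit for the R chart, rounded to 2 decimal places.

R̄ = (1.33 + 1.52 + 0.99 + 0.44 + 0.33) / 5 = 4.6100 / 5 = 0.9220
UCL_R = D₄·R̄ = 1.816 × 0.9220 = 1.6744

1.67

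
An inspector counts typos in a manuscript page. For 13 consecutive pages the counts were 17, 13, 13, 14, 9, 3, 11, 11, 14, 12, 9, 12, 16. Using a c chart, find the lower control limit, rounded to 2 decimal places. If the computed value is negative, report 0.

c̄ = (17 + 13 + 13 + 14 + 9 + 3 + 11 + 11 + 14 + 12 + 9 + 12 + 16) / 13 = 154 / 13 = 11.8462
LCL = c̄ − 3√c̄ = 11.8462 − 3 × 3.4418 = 1.5207

1.52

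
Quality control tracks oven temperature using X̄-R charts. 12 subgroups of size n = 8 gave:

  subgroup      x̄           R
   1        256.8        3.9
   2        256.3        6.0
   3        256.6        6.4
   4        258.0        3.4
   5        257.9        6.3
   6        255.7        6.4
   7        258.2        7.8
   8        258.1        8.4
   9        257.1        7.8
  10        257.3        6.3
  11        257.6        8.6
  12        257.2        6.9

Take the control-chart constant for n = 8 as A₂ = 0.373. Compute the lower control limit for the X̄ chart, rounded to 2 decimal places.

X̄̄ = (256.8 + 256.3 + 256.6 + 258.0 + 257.9 + 255.7 + 258.2 + 258.1 + 257.1 + 257.3 + 257.6 + 257.2) / 12 = 3086.8000 / 12 = 257.2333
R̄ = (3.9 + 6.0 + 6.4 + 3.4 + 6.3 + 6.4 + 7.8 + 8.4 + 7.8 + 6.3 + 8.6 + 6.9) / 12 = 78.2000 / 12 = 6.5167
LCL = X̄̄ − A₂·R̄ = 257.2333 − 0.373 × 6.5167 = 254.8026

254.80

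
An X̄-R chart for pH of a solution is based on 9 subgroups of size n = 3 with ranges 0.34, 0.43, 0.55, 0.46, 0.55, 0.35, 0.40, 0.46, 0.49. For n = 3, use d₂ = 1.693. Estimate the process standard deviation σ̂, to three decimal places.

R̄ = (0.34 + 0.43 + 0.55 + 0.46 + 0.55 + 0.35 + 0.40 + 0.46 + 0.49) / 9 = 0.4478
σ̂ = R̄ / d₂ = 0.4478 / 1.693 = 0.2645

0.264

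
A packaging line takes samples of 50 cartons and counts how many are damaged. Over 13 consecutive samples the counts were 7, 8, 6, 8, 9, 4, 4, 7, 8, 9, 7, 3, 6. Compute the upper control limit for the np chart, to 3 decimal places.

13.803

p̄ = Σdᵢ / (k·n) = 86 / (13 × 50) = 0.13231
UCL = np̄ + 3·√(np̄(1−p̄)) = 6.6154 + 3 × √(6.6154×0.86769) = 6.6154 + 3 × 2.3959 = 13.8029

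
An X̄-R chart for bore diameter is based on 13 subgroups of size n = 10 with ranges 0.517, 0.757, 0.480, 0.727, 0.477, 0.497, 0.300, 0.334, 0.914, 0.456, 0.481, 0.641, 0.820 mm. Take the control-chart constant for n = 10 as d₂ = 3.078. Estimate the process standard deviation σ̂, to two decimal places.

0.18

R̄ = (0.517 + 0.757 + 0.480 + 0.727 + 0.477 + 0.497 + 0.300 + 0.334 + 0.914 + 0.456 + 0.481 + 0.641 + 0.820) / 13 = 0.5693
σ̂ = R̄ / d₂ = 0.5693 / 3.078 = 0.1850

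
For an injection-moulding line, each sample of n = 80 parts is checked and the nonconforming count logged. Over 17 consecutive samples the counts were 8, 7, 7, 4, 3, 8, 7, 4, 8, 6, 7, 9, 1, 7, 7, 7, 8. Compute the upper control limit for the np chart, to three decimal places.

13.608

p̄ = Σdᵢ / (k·n) = 108 / (17 × 80) = 0.07941
UCL = np̄ + 3·√(np̄(1−p̄)) = 6.3529 + 3 × √(6.3529×0.92059) = 6.3529 + 3 × 2.4184 = 13.6080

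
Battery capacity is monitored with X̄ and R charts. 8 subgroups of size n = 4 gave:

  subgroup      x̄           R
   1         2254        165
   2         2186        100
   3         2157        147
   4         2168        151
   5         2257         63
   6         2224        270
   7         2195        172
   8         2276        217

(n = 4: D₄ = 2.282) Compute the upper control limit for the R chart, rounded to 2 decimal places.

R̄ = (165 + 100 + 147 + 151 + 63 + 270 + 172 + 217) / 8 = 1285.0000 / 8 = 160.6250
UCL_R = D₄·R̄ = 2.282 × 160.6250 = 366.5462

366.55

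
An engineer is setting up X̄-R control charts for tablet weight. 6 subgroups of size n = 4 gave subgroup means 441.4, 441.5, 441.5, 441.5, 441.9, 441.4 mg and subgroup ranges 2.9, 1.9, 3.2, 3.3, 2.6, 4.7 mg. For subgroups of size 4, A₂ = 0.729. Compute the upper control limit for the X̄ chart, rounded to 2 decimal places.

443.79

X̄̄ = (441.4 + 441.5 + 441.5 + 441.5 + 441.9 + 441.4) / 6 = 2649.2000 / 6 = 441.5333
R̄ = (2.9 + 1.9 + 3.2 + 3.3 + 2.6 + 4.7) / 6 = 18.6000 / 6 = 3.1000
UCL = X̄̄ + A₂·R̄ = 441.5333 + 0.729 × 3.1000 = 443.7932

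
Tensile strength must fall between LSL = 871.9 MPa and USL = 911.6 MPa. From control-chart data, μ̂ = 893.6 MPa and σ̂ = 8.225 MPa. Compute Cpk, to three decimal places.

Cpu = (USL − μ̂) / (3σ̂) = (911.6 − 893.6) / (3 × 8.225) = 0.7295; Cpl = (μ̂ − LSL) / (3σ̂) = (893.6 − 871.9) / (3 × 8.225) = 0.8794; Cpk = min(Cpu, Cpl) = 0.7295

0.729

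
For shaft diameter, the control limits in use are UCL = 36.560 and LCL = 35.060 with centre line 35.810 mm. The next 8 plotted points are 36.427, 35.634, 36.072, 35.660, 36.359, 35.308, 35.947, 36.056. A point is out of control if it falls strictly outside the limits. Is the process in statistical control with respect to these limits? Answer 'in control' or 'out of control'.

All 8 points lie within [35.060, 36.560].

in control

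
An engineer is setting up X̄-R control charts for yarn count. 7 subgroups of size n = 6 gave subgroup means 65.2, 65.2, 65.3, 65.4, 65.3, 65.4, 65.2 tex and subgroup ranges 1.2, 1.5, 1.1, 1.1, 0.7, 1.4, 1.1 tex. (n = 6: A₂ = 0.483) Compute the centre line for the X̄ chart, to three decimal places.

65.286

X̄̄ = (65.2 + 65.2 + 65.3 + 65.4 + 65.3 + 65.4 + 65.2) / 7 = 457.0000 / 7 = 65.2857
CL = X̄̄ = 65.2857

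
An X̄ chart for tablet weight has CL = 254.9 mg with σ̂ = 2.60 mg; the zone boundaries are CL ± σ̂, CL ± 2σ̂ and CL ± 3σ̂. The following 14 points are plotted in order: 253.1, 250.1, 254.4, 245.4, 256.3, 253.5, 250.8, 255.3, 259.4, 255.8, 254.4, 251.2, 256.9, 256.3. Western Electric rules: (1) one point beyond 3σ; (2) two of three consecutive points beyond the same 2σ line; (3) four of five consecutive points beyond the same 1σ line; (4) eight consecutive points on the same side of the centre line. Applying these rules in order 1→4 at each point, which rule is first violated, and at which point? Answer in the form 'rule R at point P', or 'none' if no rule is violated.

Zone of each point (C = within 1σ̂, B = 1σ̂–2σ̂, A = 2σ̂–3σ̂, * = beyond 3σ̂; sign = side of CL): 1:-C, 2:-B, 3:-C, 4:-*, 5:+C, 6:-C, 7:-B, 8:+C, 9:+B, 10:+C, 11:-C, 12:-B, 13:+C, 14:+C
Rule 1 (one point beyond the 3σ limits) is satisfied at point 4.

rule 1 at point 4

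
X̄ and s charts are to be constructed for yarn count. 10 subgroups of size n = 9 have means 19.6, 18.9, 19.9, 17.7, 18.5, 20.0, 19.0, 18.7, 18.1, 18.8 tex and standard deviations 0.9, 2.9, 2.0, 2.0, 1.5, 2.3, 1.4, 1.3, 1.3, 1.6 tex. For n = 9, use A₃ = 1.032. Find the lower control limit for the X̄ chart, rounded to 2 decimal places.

17.14

X̄̄ = (19.6 + 18.9 + 19.9 + 17.7 + 18.5 + 20.0 + 19.0 + 18.7 + 18.1 + 18.8) / 10 = 18.9200
s̄ = (0.9 + 2.9 + 2.0 + 2.0 + 1.5 + 2.3 + 1.4 + 1.3 + 1.3 + 1.6) / 10 = 1.7200
LCL = X̄̄ − A₃·s̄ = 18.9200 − 1.032 × 1.7200 = 17.1450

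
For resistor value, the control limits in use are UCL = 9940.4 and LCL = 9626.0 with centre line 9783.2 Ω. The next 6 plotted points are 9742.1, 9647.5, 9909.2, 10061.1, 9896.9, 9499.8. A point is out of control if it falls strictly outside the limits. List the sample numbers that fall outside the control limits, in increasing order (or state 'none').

4, 6

Compare each point to [9626.0, 9940.4]: sample 4 = 10061.1 > UCL; sample 6 = 9499.8 < LCL.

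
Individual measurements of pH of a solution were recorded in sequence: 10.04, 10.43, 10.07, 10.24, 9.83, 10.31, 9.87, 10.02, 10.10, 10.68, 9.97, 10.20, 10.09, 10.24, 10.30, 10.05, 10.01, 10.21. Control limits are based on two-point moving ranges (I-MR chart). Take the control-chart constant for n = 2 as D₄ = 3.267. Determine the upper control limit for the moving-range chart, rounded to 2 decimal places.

0.92

Moving ranges: 0.39, 0.36, 0.17, 0.41, 0.48, 0.44, 0.15, 0.08, 0.58, 0.71, 0.23, 0.11, 0.15, 0.06, 0.25, 0.04, 0.20; M̄R̄ = 4.8100 / 17 = 0.2829
UCL_MR = D₄·M̄R̄ = 3.267 × 0.2829 = 0.9244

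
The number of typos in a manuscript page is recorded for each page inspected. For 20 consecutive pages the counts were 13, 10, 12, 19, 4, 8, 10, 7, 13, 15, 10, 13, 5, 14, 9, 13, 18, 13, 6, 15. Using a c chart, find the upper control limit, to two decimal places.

21.46

c̄ = (13 + 10 + 12 + 19 + 4 + 8 + 10 + 7 + 13 + 15 + 10 + 13 + 5 + 14 + 9 + 13 + 18 + 13 + 6 + 15) / 20 = 227 / 20 = 11.3500
UCL = c̄ + 3√c̄ = 11.3500 + 3 × √11.3500 = 11.3500 + 3 × 3.3690 = 21.4569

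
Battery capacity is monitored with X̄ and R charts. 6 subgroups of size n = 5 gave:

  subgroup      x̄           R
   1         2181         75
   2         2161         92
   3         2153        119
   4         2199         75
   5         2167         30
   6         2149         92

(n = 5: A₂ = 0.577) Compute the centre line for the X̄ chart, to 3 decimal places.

2168.333

X̄̄ = (2181 + 2161 + 2153 + 2199 + 2167 + 2149) / 6 = 13010.0000 / 6 = 2168.3333
CL = X̄̄ = 2168.3333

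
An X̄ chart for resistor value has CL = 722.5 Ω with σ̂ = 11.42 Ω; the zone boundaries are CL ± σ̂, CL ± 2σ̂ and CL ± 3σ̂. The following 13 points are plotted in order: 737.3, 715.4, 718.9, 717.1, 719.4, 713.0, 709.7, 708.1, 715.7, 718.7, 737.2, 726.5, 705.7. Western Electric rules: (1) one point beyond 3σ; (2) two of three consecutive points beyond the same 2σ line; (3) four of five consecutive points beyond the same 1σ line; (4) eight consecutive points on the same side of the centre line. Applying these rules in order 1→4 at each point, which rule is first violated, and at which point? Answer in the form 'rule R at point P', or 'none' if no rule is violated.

rule 4 at point 9

Zone of each point (C = within 1σ̂, B = 1σ̂–2σ̂, A = 2σ̂–3σ̂, * = beyond 3σ̂; sign = side of CL): 1:+B, 2:-C, 3:-C, 4:-C, 5:-C, 6:-C, 7:-B, 8:-B, 9:-C, 10:-C, 11:+B, 12:+C, 13:-B
Rule 4 (eight consecutive points on the same side of the centre line) is satisfied at point 9.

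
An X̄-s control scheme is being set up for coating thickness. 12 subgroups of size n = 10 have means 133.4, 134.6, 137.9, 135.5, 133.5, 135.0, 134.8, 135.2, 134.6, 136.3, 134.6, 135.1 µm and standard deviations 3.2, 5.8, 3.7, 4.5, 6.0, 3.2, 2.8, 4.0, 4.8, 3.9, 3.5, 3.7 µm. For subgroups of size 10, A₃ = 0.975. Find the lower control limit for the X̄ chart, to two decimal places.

131.05

X̄̄ = (133.4 + 134.6 + 137.9 + 135.5 + 133.5 + 135.0 + 134.8 + 135.2 + 134.6 + 136.3 + 134.6 + 135.1) / 12 = 135.0417
s̄ = (3.2 + 5.8 + 3.7 + 4.5 + 6.0 + 3.2 + 2.8 + 4.0 + 4.8 + 3.9 + 3.5 + 3.7) / 12 = 4.0917
LCL = X̄̄ − A₃·s̄ = 135.0417 − 0.975 × 4.0917 = 131.0523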